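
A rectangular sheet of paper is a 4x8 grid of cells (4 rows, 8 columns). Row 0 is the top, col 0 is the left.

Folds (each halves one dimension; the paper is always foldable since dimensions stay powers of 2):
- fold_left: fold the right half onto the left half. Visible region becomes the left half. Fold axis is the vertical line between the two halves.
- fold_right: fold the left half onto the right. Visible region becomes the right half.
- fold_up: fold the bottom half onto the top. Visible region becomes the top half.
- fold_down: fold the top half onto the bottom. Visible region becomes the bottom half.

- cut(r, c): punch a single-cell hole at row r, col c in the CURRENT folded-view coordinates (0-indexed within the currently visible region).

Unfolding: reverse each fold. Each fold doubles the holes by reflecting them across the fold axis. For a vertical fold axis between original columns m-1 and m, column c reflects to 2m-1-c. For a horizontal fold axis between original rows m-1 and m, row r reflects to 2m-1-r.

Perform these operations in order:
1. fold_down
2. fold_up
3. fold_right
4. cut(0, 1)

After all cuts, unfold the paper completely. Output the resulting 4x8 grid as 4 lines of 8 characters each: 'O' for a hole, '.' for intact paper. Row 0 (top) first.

Op 1 fold_down: fold axis h@2; visible region now rows[2,4) x cols[0,8) = 2x8
Op 2 fold_up: fold axis h@3; visible region now rows[2,3) x cols[0,8) = 1x8
Op 3 fold_right: fold axis v@4; visible region now rows[2,3) x cols[4,8) = 1x4
Op 4 cut(0, 1): punch at orig (2,5); cuts so far [(2, 5)]; region rows[2,3) x cols[4,8) = 1x4
Unfold 1 (reflect across v@4): 2 holes -> [(2, 2), (2, 5)]
Unfold 2 (reflect across h@3): 4 holes -> [(2, 2), (2, 5), (3, 2), (3, 5)]
Unfold 3 (reflect across h@2): 8 holes -> [(0, 2), (0, 5), (1, 2), (1, 5), (2, 2), (2, 5), (3, 2), (3, 5)]

Answer: ..O..O..
..O..O..
..O..O..
..O..O..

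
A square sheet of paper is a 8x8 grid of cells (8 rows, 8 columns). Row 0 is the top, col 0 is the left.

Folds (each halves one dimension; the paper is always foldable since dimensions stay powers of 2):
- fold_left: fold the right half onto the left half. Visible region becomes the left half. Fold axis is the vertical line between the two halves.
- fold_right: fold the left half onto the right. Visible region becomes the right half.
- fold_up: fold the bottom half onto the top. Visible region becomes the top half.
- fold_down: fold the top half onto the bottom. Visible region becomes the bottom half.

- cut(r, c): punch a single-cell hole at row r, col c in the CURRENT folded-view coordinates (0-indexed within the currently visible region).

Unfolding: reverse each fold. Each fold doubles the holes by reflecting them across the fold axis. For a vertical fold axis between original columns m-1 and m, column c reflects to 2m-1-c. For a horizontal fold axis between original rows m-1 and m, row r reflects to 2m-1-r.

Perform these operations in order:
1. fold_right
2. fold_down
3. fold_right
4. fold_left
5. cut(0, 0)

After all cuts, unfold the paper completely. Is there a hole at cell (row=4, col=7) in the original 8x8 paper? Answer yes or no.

Op 1 fold_right: fold axis v@4; visible region now rows[0,8) x cols[4,8) = 8x4
Op 2 fold_down: fold axis h@4; visible region now rows[4,8) x cols[4,8) = 4x4
Op 3 fold_right: fold axis v@6; visible region now rows[4,8) x cols[6,8) = 4x2
Op 4 fold_left: fold axis v@7; visible region now rows[4,8) x cols[6,7) = 4x1
Op 5 cut(0, 0): punch at orig (4,6); cuts so far [(4, 6)]; region rows[4,8) x cols[6,7) = 4x1
Unfold 1 (reflect across v@7): 2 holes -> [(4, 6), (4, 7)]
Unfold 2 (reflect across v@6): 4 holes -> [(4, 4), (4, 5), (4, 6), (4, 7)]
Unfold 3 (reflect across h@4): 8 holes -> [(3, 4), (3, 5), (3, 6), (3, 7), (4, 4), (4, 5), (4, 6), (4, 7)]
Unfold 4 (reflect across v@4): 16 holes -> [(3, 0), (3, 1), (3, 2), (3, 3), (3, 4), (3, 5), (3, 6), (3, 7), (4, 0), (4, 1), (4, 2), (4, 3), (4, 4), (4, 5), (4, 6), (4, 7)]
Holes: [(3, 0), (3, 1), (3, 2), (3, 3), (3, 4), (3, 5), (3, 6), (3, 7), (4, 0), (4, 1), (4, 2), (4, 3), (4, 4), (4, 5), (4, 6), (4, 7)]

Answer: yes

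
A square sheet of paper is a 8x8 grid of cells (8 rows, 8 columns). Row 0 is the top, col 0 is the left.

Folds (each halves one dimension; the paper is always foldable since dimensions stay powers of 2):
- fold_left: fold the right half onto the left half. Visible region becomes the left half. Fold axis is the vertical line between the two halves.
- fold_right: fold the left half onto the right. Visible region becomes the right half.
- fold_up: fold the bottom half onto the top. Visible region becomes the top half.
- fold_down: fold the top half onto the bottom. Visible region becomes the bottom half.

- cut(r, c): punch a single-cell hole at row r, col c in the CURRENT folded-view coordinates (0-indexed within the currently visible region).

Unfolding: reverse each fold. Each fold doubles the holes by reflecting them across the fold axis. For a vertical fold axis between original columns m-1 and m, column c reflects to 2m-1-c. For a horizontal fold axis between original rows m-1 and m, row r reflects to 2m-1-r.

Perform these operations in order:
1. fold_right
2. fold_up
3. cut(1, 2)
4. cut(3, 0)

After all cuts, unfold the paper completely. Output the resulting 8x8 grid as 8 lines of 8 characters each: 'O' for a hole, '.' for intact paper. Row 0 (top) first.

Answer: ........
.O....O.
........
...OO...
...OO...
........
.O....O.
........

Derivation:
Op 1 fold_right: fold axis v@4; visible region now rows[0,8) x cols[4,8) = 8x4
Op 2 fold_up: fold axis h@4; visible region now rows[0,4) x cols[4,8) = 4x4
Op 3 cut(1, 2): punch at orig (1,6); cuts so far [(1, 6)]; region rows[0,4) x cols[4,8) = 4x4
Op 4 cut(3, 0): punch at orig (3,4); cuts so far [(1, 6), (3, 4)]; region rows[0,4) x cols[4,8) = 4x4
Unfold 1 (reflect across h@4): 4 holes -> [(1, 6), (3, 4), (4, 4), (6, 6)]
Unfold 2 (reflect across v@4): 8 holes -> [(1, 1), (1, 6), (3, 3), (3, 4), (4, 3), (4, 4), (6, 1), (6, 6)]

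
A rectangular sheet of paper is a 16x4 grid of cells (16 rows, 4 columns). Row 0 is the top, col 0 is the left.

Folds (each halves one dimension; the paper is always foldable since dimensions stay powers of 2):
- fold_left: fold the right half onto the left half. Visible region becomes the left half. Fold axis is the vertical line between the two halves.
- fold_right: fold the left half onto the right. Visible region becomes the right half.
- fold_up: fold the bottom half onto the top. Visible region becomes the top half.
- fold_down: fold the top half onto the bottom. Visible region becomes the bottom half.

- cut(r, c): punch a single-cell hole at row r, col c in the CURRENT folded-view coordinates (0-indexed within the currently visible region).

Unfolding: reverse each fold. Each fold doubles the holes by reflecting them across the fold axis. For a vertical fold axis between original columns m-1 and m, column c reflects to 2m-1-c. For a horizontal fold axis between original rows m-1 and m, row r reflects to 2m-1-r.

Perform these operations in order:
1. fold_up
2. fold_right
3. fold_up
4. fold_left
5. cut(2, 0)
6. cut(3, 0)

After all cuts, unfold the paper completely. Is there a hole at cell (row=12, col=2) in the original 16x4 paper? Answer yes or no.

Op 1 fold_up: fold axis h@8; visible region now rows[0,8) x cols[0,4) = 8x4
Op 2 fold_right: fold axis v@2; visible region now rows[0,8) x cols[2,4) = 8x2
Op 3 fold_up: fold axis h@4; visible region now rows[0,4) x cols[2,4) = 4x2
Op 4 fold_left: fold axis v@3; visible region now rows[0,4) x cols[2,3) = 4x1
Op 5 cut(2, 0): punch at orig (2,2); cuts so far [(2, 2)]; region rows[0,4) x cols[2,3) = 4x1
Op 6 cut(3, 0): punch at orig (3,2); cuts so far [(2, 2), (3, 2)]; region rows[0,4) x cols[2,3) = 4x1
Unfold 1 (reflect across v@3): 4 holes -> [(2, 2), (2, 3), (3, 2), (3, 3)]
Unfold 2 (reflect across h@4): 8 holes -> [(2, 2), (2, 3), (3, 2), (3, 3), (4, 2), (4, 3), (5, 2), (5, 3)]
Unfold 3 (reflect across v@2): 16 holes -> [(2, 0), (2, 1), (2, 2), (2, 3), (3, 0), (3, 1), (3, 2), (3, 3), (4, 0), (4, 1), (4, 2), (4, 3), (5, 0), (5, 1), (5, 2), (5, 3)]
Unfold 4 (reflect across h@8): 32 holes -> [(2, 0), (2, 1), (2, 2), (2, 3), (3, 0), (3, 1), (3, 2), (3, 3), (4, 0), (4, 1), (4, 2), (4, 3), (5, 0), (5, 1), (5, 2), (5, 3), (10, 0), (10, 1), (10, 2), (10, 3), (11, 0), (11, 1), (11, 2), (11, 3), (12, 0), (12, 1), (12, 2), (12, 3), (13, 0), (13, 1), (13, 2), (13, 3)]
Holes: [(2, 0), (2, 1), (2, 2), (2, 3), (3, 0), (3, 1), (3, 2), (3, 3), (4, 0), (4, 1), (4, 2), (4, 3), (5, 0), (5, 1), (5, 2), (5, 3), (10, 0), (10, 1), (10, 2), (10, 3), (11, 0), (11, 1), (11, 2), (11, 3), (12, 0), (12, 1), (12, 2), (12, 3), (13, 0), (13, 1), (13, 2), (13, 3)]

Answer: yes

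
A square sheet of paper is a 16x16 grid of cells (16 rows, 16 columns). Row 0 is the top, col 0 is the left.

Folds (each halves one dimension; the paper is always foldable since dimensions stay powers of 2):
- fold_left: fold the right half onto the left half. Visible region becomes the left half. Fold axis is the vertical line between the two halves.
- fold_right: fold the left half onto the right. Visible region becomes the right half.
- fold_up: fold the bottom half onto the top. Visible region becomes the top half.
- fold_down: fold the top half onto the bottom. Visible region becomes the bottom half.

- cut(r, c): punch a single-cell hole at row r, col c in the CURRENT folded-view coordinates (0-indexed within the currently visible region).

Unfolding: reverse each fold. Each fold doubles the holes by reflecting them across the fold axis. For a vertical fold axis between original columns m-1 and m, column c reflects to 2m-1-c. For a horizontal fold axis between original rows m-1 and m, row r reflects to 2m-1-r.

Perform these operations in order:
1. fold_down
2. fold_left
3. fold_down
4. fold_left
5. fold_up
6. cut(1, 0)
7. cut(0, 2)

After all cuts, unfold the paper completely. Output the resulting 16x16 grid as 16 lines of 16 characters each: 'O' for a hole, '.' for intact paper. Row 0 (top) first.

Answer: ..O..O....O..O..
O......OO......O
O......OO......O
..O..O....O..O..
..O..O....O..O..
O......OO......O
O......OO......O
..O..O....O..O..
..O..O....O..O..
O......OO......O
O......OO......O
..O..O....O..O..
..O..O....O..O..
O......OO......O
O......OO......O
..O..O....O..O..

Derivation:
Op 1 fold_down: fold axis h@8; visible region now rows[8,16) x cols[0,16) = 8x16
Op 2 fold_left: fold axis v@8; visible region now rows[8,16) x cols[0,8) = 8x8
Op 3 fold_down: fold axis h@12; visible region now rows[12,16) x cols[0,8) = 4x8
Op 4 fold_left: fold axis v@4; visible region now rows[12,16) x cols[0,4) = 4x4
Op 5 fold_up: fold axis h@14; visible region now rows[12,14) x cols[0,4) = 2x4
Op 6 cut(1, 0): punch at orig (13,0); cuts so far [(13, 0)]; region rows[12,14) x cols[0,4) = 2x4
Op 7 cut(0, 2): punch at orig (12,2); cuts so far [(12, 2), (13, 0)]; region rows[12,14) x cols[0,4) = 2x4
Unfold 1 (reflect across h@14): 4 holes -> [(12, 2), (13, 0), (14, 0), (15, 2)]
Unfold 2 (reflect across v@4): 8 holes -> [(12, 2), (12, 5), (13, 0), (13, 7), (14, 0), (14, 7), (15, 2), (15, 5)]
Unfold 3 (reflect across h@12): 16 holes -> [(8, 2), (8, 5), (9, 0), (9, 7), (10, 0), (10, 7), (11, 2), (11, 5), (12, 2), (12, 5), (13, 0), (13, 7), (14, 0), (14, 7), (15, 2), (15, 5)]
Unfold 4 (reflect across v@8): 32 holes -> [(8, 2), (8, 5), (8, 10), (8, 13), (9, 0), (9, 7), (9, 8), (9, 15), (10, 0), (10, 7), (10, 8), (10, 15), (11, 2), (11, 5), (11, 10), (11, 13), (12, 2), (12, 5), (12, 10), (12, 13), (13, 0), (13, 7), (13, 8), (13, 15), (14, 0), (14, 7), (14, 8), (14, 15), (15, 2), (15, 5), (15, 10), (15, 13)]
Unfold 5 (reflect across h@8): 64 holes -> [(0, 2), (0, 5), (0, 10), (0, 13), (1, 0), (1, 7), (1, 8), (1, 15), (2, 0), (2, 7), (2, 8), (2, 15), (3, 2), (3, 5), (3, 10), (3, 13), (4, 2), (4, 5), (4, 10), (4, 13), (5, 0), (5, 7), (5, 8), (5, 15), (6, 0), (6, 7), (6, 8), (6, 15), (7, 2), (7, 5), (7, 10), (7, 13), (8, 2), (8, 5), (8, 10), (8, 13), (9, 0), (9, 7), (9, 8), (9, 15), (10, 0), (10, 7), (10, 8), (10, 15), (11, 2), (11, 5), (11, 10), (11, 13), (12, 2), (12, 5), (12, 10), (12, 13), (13, 0), (13, 7), (13, 8), (13, 15), (14, 0), (14, 7), (14, 8), (14, 15), (15, 2), (15, 5), (15, 10), (15, 13)]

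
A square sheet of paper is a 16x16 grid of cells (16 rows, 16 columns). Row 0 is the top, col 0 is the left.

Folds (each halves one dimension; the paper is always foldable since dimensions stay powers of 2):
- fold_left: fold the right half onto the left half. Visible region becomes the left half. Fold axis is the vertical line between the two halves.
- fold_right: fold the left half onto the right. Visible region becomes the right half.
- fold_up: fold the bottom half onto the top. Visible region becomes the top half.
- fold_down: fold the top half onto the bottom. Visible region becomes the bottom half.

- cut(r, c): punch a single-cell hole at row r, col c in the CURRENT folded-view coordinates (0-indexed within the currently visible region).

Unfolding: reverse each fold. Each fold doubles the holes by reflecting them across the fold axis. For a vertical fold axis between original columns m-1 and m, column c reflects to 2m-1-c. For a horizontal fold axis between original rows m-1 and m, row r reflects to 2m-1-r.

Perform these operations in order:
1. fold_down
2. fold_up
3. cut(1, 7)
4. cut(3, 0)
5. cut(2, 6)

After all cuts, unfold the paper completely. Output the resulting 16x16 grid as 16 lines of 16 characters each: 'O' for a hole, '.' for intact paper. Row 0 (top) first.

Op 1 fold_down: fold axis h@8; visible region now rows[8,16) x cols[0,16) = 8x16
Op 2 fold_up: fold axis h@12; visible region now rows[8,12) x cols[0,16) = 4x16
Op 3 cut(1, 7): punch at orig (9,7); cuts so far [(9, 7)]; region rows[8,12) x cols[0,16) = 4x16
Op 4 cut(3, 0): punch at orig (11,0); cuts so far [(9, 7), (11, 0)]; region rows[8,12) x cols[0,16) = 4x16
Op 5 cut(2, 6): punch at orig (10,6); cuts so far [(9, 7), (10, 6), (11, 0)]; region rows[8,12) x cols[0,16) = 4x16
Unfold 1 (reflect across h@12): 6 holes -> [(9, 7), (10, 6), (11, 0), (12, 0), (13, 6), (14, 7)]
Unfold 2 (reflect across h@8): 12 holes -> [(1, 7), (2, 6), (3, 0), (4, 0), (5, 6), (6, 7), (9, 7), (10, 6), (11, 0), (12, 0), (13, 6), (14, 7)]

Answer: ................
.......O........
......O.........
O...............
O...............
......O.........
.......O........
................
................
.......O........
......O.........
O...............
O...............
......O.........
.......O........
................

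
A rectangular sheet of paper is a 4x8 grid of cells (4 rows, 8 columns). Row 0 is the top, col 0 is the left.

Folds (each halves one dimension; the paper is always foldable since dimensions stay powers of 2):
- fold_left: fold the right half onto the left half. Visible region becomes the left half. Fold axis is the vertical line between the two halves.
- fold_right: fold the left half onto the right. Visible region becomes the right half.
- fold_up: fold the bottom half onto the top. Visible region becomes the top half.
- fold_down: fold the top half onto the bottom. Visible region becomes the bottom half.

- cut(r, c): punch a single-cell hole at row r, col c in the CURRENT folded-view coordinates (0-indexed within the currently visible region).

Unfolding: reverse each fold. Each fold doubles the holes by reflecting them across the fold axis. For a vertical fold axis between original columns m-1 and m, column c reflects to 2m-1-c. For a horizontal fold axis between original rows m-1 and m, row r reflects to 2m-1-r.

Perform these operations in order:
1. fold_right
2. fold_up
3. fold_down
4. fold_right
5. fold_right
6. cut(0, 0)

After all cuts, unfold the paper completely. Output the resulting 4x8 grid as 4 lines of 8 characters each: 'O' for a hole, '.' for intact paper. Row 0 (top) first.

Op 1 fold_right: fold axis v@4; visible region now rows[0,4) x cols[4,8) = 4x4
Op 2 fold_up: fold axis h@2; visible region now rows[0,2) x cols[4,8) = 2x4
Op 3 fold_down: fold axis h@1; visible region now rows[1,2) x cols[4,8) = 1x4
Op 4 fold_right: fold axis v@6; visible region now rows[1,2) x cols[6,8) = 1x2
Op 5 fold_right: fold axis v@7; visible region now rows[1,2) x cols[7,8) = 1x1
Op 6 cut(0, 0): punch at orig (1,7); cuts so far [(1, 7)]; region rows[1,2) x cols[7,8) = 1x1
Unfold 1 (reflect across v@7): 2 holes -> [(1, 6), (1, 7)]
Unfold 2 (reflect across v@6): 4 holes -> [(1, 4), (1, 5), (1, 6), (1, 7)]
Unfold 3 (reflect across h@1): 8 holes -> [(0, 4), (0, 5), (0, 6), (0, 7), (1, 4), (1, 5), (1, 6), (1, 7)]
Unfold 4 (reflect across h@2): 16 holes -> [(0, 4), (0, 5), (0, 6), (0, 7), (1, 4), (1, 5), (1, 6), (1, 7), (2, 4), (2, 5), (2, 6), (2, 7), (3, 4), (3, 5), (3, 6), (3, 7)]
Unfold 5 (reflect across v@4): 32 holes -> [(0, 0), (0, 1), (0, 2), (0, 3), (0, 4), (0, 5), (0, 6), (0, 7), (1, 0), (1, 1), (1, 2), (1, 3), (1, 4), (1, 5), (1, 6), (1, 7), (2, 0), (2, 1), (2, 2), (2, 3), (2, 4), (2, 5), (2, 6), (2, 7), (3, 0), (3, 1), (3, 2), (3, 3), (3, 4), (3, 5), (3, 6), (3, 7)]

Answer: OOOOOOOO
OOOOOOOO
OOOOOOOO
OOOOOOOO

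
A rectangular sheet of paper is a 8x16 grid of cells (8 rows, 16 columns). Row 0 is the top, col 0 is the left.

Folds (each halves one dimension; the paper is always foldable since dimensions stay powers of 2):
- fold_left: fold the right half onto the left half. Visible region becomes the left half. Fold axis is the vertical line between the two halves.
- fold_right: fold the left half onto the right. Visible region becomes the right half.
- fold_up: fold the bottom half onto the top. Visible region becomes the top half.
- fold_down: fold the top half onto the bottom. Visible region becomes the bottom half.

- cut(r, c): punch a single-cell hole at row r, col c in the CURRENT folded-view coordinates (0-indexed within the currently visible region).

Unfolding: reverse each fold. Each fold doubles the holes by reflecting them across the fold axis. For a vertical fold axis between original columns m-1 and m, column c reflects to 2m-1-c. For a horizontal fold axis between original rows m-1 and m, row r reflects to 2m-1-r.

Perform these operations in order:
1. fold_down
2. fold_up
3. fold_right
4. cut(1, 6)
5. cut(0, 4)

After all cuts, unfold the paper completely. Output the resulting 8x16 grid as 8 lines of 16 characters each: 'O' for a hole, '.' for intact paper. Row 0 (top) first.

Op 1 fold_down: fold axis h@4; visible region now rows[4,8) x cols[0,16) = 4x16
Op 2 fold_up: fold axis h@6; visible region now rows[4,6) x cols[0,16) = 2x16
Op 3 fold_right: fold axis v@8; visible region now rows[4,6) x cols[8,16) = 2x8
Op 4 cut(1, 6): punch at orig (5,14); cuts so far [(5, 14)]; region rows[4,6) x cols[8,16) = 2x8
Op 5 cut(0, 4): punch at orig (4,12); cuts so far [(4, 12), (5, 14)]; region rows[4,6) x cols[8,16) = 2x8
Unfold 1 (reflect across v@8): 4 holes -> [(4, 3), (4, 12), (5, 1), (5, 14)]
Unfold 2 (reflect across h@6): 8 holes -> [(4, 3), (4, 12), (5, 1), (5, 14), (6, 1), (6, 14), (7, 3), (7, 12)]
Unfold 3 (reflect across h@4): 16 holes -> [(0, 3), (0, 12), (1, 1), (1, 14), (2, 1), (2, 14), (3, 3), (3, 12), (4, 3), (4, 12), (5, 1), (5, 14), (6, 1), (6, 14), (7, 3), (7, 12)]

Answer: ...O........O...
.O............O.
.O............O.
...O........O...
...O........O...
.O............O.
.O............O.
...O........O...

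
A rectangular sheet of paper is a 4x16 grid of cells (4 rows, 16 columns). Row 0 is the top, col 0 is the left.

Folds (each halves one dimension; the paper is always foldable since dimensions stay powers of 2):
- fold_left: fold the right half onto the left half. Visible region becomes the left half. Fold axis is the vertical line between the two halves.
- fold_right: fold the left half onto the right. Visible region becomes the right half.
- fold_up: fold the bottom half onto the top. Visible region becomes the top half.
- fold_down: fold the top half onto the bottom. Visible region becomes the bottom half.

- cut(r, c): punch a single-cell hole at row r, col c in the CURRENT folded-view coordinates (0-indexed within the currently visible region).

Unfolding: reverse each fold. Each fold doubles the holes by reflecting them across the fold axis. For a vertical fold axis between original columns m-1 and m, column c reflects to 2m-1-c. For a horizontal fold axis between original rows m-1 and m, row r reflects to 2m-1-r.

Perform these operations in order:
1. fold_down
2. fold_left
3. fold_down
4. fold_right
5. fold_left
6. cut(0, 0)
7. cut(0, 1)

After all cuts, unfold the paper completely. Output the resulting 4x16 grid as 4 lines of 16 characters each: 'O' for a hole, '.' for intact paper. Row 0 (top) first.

Answer: OOOOOOOOOOOOOOOO
OOOOOOOOOOOOOOOO
OOOOOOOOOOOOOOOO
OOOOOOOOOOOOOOOO

Derivation:
Op 1 fold_down: fold axis h@2; visible region now rows[2,4) x cols[0,16) = 2x16
Op 2 fold_left: fold axis v@8; visible region now rows[2,4) x cols[0,8) = 2x8
Op 3 fold_down: fold axis h@3; visible region now rows[3,4) x cols[0,8) = 1x8
Op 4 fold_right: fold axis v@4; visible region now rows[3,4) x cols[4,8) = 1x4
Op 5 fold_left: fold axis v@6; visible region now rows[3,4) x cols[4,6) = 1x2
Op 6 cut(0, 0): punch at orig (3,4); cuts so far [(3, 4)]; region rows[3,4) x cols[4,6) = 1x2
Op 7 cut(0, 1): punch at orig (3,5); cuts so far [(3, 4), (3, 5)]; region rows[3,4) x cols[4,6) = 1x2
Unfold 1 (reflect across v@6): 4 holes -> [(3, 4), (3, 5), (3, 6), (3, 7)]
Unfold 2 (reflect across v@4): 8 holes -> [(3, 0), (3, 1), (3, 2), (3, 3), (3, 4), (3, 5), (3, 6), (3, 7)]
Unfold 3 (reflect across h@3): 16 holes -> [(2, 0), (2, 1), (2, 2), (2, 3), (2, 4), (2, 5), (2, 6), (2, 7), (3, 0), (3, 1), (3, 2), (3, 3), (3, 4), (3, 5), (3, 6), (3, 7)]
Unfold 4 (reflect across v@8): 32 holes -> [(2, 0), (2, 1), (2, 2), (2, 3), (2, 4), (2, 5), (2, 6), (2, 7), (2, 8), (2, 9), (2, 10), (2, 11), (2, 12), (2, 13), (2, 14), (2, 15), (3, 0), (3, 1), (3, 2), (3, 3), (3, 4), (3, 5), (3, 6), (3, 7), (3, 8), (3, 9), (3, 10), (3, 11), (3, 12), (3, 13), (3, 14), (3, 15)]
Unfold 5 (reflect across h@2): 64 holes -> [(0, 0), (0, 1), (0, 2), (0, 3), (0, 4), (0, 5), (0, 6), (0, 7), (0, 8), (0, 9), (0, 10), (0, 11), (0, 12), (0, 13), (0, 14), (0, 15), (1, 0), (1, 1), (1, 2), (1, 3), (1, 4), (1, 5), (1, 6), (1, 7), (1, 8), (1, 9), (1, 10), (1, 11), (1, 12), (1, 13), (1, 14), (1, 15), (2, 0), (2, 1), (2, 2), (2, 3), (2, 4), (2, 5), (2, 6), (2, 7), (2, 8), (2, 9), (2, 10), (2, 11), (2, 12), (2, 13), (2, 14), (2, 15), (3, 0), (3, 1), (3, 2), (3, 3), (3, 4), (3, 5), (3, 6), (3, 7), (3, 8), (3, 9), (3, 10), (3, 11), (3, 12), (3, 13), (3, 14), (3, 15)]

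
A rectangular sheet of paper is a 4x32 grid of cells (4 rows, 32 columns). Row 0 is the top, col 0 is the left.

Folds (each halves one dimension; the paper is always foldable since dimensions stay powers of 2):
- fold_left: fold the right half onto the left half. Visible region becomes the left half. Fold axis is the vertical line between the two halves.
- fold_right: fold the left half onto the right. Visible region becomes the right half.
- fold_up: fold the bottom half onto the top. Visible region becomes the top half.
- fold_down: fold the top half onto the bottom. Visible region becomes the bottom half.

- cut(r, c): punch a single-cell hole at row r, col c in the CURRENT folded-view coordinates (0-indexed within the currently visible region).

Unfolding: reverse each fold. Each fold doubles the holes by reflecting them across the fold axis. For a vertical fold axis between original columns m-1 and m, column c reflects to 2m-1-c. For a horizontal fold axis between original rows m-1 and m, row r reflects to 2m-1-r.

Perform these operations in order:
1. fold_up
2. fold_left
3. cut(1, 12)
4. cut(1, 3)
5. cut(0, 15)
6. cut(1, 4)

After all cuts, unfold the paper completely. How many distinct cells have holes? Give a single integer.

Answer: 16

Derivation:
Op 1 fold_up: fold axis h@2; visible region now rows[0,2) x cols[0,32) = 2x32
Op 2 fold_left: fold axis v@16; visible region now rows[0,2) x cols[0,16) = 2x16
Op 3 cut(1, 12): punch at orig (1,12); cuts so far [(1, 12)]; region rows[0,2) x cols[0,16) = 2x16
Op 4 cut(1, 3): punch at orig (1,3); cuts so far [(1, 3), (1, 12)]; region rows[0,2) x cols[0,16) = 2x16
Op 5 cut(0, 15): punch at orig (0,15); cuts so far [(0, 15), (1, 3), (1, 12)]; region rows[0,2) x cols[0,16) = 2x16
Op 6 cut(1, 4): punch at orig (1,4); cuts so far [(0, 15), (1, 3), (1, 4), (1, 12)]; region rows[0,2) x cols[0,16) = 2x16
Unfold 1 (reflect across v@16): 8 holes -> [(0, 15), (0, 16), (1, 3), (1, 4), (1, 12), (1, 19), (1, 27), (1, 28)]
Unfold 2 (reflect across h@2): 16 holes -> [(0, 15), (0, 16), (1, 3), (1, 4), (1, 12), (1, 19), (1, 27), (1, 28), (2, 3), (2, 4), (2, 12), (2, 19), (2, 27), (2, 28), (3, 15), (3, 16)]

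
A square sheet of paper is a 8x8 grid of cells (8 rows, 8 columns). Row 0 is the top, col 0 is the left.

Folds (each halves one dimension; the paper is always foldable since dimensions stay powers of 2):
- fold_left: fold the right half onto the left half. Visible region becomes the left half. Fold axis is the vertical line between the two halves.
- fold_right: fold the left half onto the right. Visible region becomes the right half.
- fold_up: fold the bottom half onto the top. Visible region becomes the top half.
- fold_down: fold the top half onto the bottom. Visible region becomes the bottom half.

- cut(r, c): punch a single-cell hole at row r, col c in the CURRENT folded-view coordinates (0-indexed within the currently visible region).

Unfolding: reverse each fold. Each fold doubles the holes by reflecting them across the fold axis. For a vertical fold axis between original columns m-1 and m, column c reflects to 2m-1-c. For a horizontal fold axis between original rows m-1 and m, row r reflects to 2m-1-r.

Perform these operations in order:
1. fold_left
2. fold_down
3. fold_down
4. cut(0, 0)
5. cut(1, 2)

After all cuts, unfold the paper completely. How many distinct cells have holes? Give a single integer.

Answer: 16

Derivation:
Op 1 fold_left: fold axis v@4; visible region now rows[0,8) x cols[0,4) = 8x4
Op 2 fold_down: fold axis h@4; visible region now rows[4,8) x cols[0,4) = 4x4
Op 3 fold_down: fold axis h@6; visible region now rows[6,8) x cols[0,4) = 2x4
Op 4 cut(0, 0): punch at orig (6,0); cuts so far [(6, 0)]; region rows[6,8) x cols[0,4) = 2x4
Op 5 cut(1, 2): punch at orig (7,2); cuts so far [(6, 0), (7, 2)]; region rows[6,8) x cols[0,4) = 2x4
Unfold 1 (reflect across h@6): 4 holes -> [(4, 2), (5, 0), (6, 0), (7, 2)]
Unfold 2 (reflect across h@4): 8 holes -> [(0, 2), (1, 0), (2, 0), (3, 2), (4, 2), (5, 0), (6, 0), (7, 2)]
Unfold 3 (reflect across v@4): 16 holes -> [(0, 2), (0, 5), (1, 0), (1, 7), (2, 0), (2, 7), (3, 2), (3, 5), (4, 2), (4, 5), (5, 0), (5, 7), (6, 0), (6, 7), (7, 2), (7, 5)]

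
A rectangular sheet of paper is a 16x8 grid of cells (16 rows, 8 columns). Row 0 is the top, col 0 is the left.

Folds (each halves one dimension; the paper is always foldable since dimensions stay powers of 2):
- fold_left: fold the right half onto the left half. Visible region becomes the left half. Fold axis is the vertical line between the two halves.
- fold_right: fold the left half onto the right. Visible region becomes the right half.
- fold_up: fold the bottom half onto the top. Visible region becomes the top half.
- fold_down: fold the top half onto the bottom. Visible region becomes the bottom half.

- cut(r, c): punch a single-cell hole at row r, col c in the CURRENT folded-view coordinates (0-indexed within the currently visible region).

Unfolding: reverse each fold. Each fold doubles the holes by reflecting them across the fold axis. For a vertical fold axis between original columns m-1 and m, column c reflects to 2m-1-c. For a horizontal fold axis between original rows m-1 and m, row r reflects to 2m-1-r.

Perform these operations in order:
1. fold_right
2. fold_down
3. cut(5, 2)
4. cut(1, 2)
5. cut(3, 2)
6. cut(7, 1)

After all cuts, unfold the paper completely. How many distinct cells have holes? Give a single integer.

Answer: 16

Derivation:
Op 1 fold_right: fold axis v@4; visible region now rows[0,16) x cols[4,8) = 16x4
Op 2 fold_down: fold axis h@8; visible region now rows[8,16) x cols[4,8) = 8x4
Op 3 cut(5, 2): punch at orig (13,6); cuts so far [(13, 6)]; region rows[8,16) x cols[4,8) = 8x4
Op 4 cut(1, 2): punch at orig (9,6); cuts so far [(9, 6), (13, 6)]; region rows[8,16) x cols[4,8) = 8x4
Op 5 cut(3, 2): punch at orig (11,6); cuts so far [(9, 6), (11, 6), (13, 6)]; region rows[8,16) x cols[4,8) = 8x4
Op 6 cut(7, 1): punch at orig (15,5); cuts so far [(9, 6), (11, 6), (13, 6), (15, 5)]; region rows[8,16) x cols[4,8) = 8x4
Unfold 1 (reflect across h@8): 8 holes -> [(0, 5), (2, 6), (4, 6), (6, 6), (9, 6), (11, 6), (13, 6), (15, 5)]
Unfold 2 (reflect across v@4): 16 holes -> [(0, 2), (0, 5), (2, 1), (2, 6), (4, 1), (4, 6), (6, 1), (6, 6), (9, 1), (9, 6), (11, 1), (11, 6), (13, 1), (13, 6), (15, 2), (15, 5)]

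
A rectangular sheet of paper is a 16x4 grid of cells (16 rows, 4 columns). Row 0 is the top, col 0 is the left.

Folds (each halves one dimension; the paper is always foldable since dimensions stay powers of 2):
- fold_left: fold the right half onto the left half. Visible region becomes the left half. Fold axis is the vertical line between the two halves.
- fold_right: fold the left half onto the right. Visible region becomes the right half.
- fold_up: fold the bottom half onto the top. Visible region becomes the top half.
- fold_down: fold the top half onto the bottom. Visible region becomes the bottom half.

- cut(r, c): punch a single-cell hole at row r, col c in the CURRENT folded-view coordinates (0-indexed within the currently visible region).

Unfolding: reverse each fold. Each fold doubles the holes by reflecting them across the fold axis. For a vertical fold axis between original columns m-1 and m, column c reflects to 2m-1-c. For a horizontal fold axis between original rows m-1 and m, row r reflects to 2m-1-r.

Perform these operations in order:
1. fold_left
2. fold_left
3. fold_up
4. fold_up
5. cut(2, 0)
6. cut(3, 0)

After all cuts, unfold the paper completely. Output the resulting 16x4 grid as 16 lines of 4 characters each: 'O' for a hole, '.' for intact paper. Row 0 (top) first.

Answer: ....
....
OOOO
OOOO
OOOO
OOOO
....
....
....
....
OOOO
OOOO
OOOO
OOOO
....
....

Derivation:
Op 1 fold_left: fold axis v@2; visible region now rows[0,16) x cols[0,2) = 16x2
Op 2 fold_left: fold axis v@1; visible region now rows[0,16) x cols[0,1) = 16x1
Op 3 fold_up: fold axis h@8; visible region now rows[0,8) x cols[0,1) = 8x1
Op 4 fold_up: fold axis h@4; visible region now rows[0,4) x cols[0,1) = 4x1
Op 5 cut(2, 0): punch at orig (2,0); cuts so far [(2, 0)]; region rows[0,4) x cols[0,1) = 4x1
Op 6 cut(3, 0): punch at orig (3,0); cuts so far [(2, 0), (3, 0)]; region rows[0,4) x cols[0,1) = 4x1
Unfold 1 (reflect across h@4): 4 holes -> [(2, 0), (3, 0), (4, 0), (5, 0)]
Unfold 2 (reflect across h@8): 8 holes -> [(2, 0), (3, 0), (4, 0), (5, 0), (10, 0), (11, 0), (12, 0), (13, 0)]
Unfold 3 (reflect across v@1): 16 holes -> [(2, 0), (2, 1), (3, 0), (3, 1), (4, 0), (4, 1), (5, 0), (5, 1), (10, 0), (10, 1), (11, 0), (11, 1), (12, 0), (12, 1), (13, 0), (13, 1)]
Unfold 4 (reflect across v@2): 32 holes -> [(2, 0), (2, 1), (2, 2), (2, 3), (3, 0), (3, 1), (3, 2), (3, 3), (4, 0), (4, 1), (4, 2), (4, 3), (5, 0), (5, 1), (5, 2), (5, 3), (10, 0), (10, 1), (10, 2), (10, 3), (11, 0), (11, 1), (11, 2), (11, 3), (12, 0), (12, 1), (12, 2), (12, 3), (13, 0), (13, 1), (13, 2), (13, 3)]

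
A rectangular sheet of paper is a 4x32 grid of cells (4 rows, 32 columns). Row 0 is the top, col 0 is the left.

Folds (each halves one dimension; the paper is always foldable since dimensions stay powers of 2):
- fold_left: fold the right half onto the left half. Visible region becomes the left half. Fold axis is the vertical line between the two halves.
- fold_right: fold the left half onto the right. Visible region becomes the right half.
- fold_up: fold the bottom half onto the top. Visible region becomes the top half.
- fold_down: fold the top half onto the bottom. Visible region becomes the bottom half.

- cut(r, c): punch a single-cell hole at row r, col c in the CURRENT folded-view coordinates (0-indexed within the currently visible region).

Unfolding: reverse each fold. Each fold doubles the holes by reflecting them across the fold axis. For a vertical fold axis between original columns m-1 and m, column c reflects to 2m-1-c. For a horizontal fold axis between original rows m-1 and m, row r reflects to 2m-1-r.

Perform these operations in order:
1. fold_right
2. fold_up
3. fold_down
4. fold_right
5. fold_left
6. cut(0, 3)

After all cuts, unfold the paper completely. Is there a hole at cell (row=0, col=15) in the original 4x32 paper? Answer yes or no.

Answer: no

Derivation:
Op 1 fold_right: fold axis v@16; visible region now rows[0,4) x cols[16,32) = 4x16
Op 2 fold_up: fold axis h@2; visible region now rows[0,2) x cols[16,32) = 2x16
Op 3 fold_down: fold axis h@1; visible region now rows[1,2) x cols[16,32) = 1x16
Op 4 fold_right: fold axis v@24; visible region now rows[1,2) x cols[24,32) = 1x8
Op 5 fold_left: fold axis v@28; visible region now rows[1,2) x cols[24,28) = 1x4
Op 6 cut(0, 3): punch at orig (1,27); cuts so far [(1, 27)]; region rows[1,2) x cols[24,28) = 1x4
Unfold 1 (reflect across v@28): 2 holes -> [(1, 27), (1, 28)]
Unfold 2 (reflect across v@24): 4 holes -> [(1, 19), (1, 20), (1, 27), (1, 28)]
Unfold 3 (reflect across h@1): 8 holes -> [(0, 19), (0, 20), (0, 27), (0, 28), (1, 19), (1, 20), (1, 27), (1, 28)]
Unfold 4 (reflect across h@2): 16 holes -> [(0, 19), (0, 20), (0, 27), (0, 28), (1, 19), (1, 20), (1, 27), (1, 28), (2, 19), (2, 20), (2, 27), (2, 28), (3, 19), (3, 20), (3, 27), (3, 28)]
Unfold 5 (reflect across v@16): 32 holes -> [(0, 3), (0, 4), (0, 11), (0, 12), (0, 19), (0, 20), (0, 27), (0, 28), (1, 3), (1, 4), (1, 11), (1, 12), (1, 19), (1, 20), (1, 27), (1, 28), (2, 3), (2, 4), (2, 11), (2, 12), (2, 19), (2, 20), (2, 27), (2, 28), (3, 3), (3, 4), (3, 11), (3, 12), (3, 19), (3, 20), (3, 27), (3, 28)]
Holes: [(0, 3), (0, 4), (0, 11), (0, 12), (0, 19), (0, 20), (0, 27), (0, 28), (1, 3), (1, 4), (1, 11), (1, 12), (1, 19), (1, 20), (1, 27), (1, 28), (2, 3), (2, 4), (2, 11), (2, 12), (2, 19), (2, 20), (2, 27), (2, 28), (3, 3), (3, 4), (3, 11), (3, 12), (3, 19), (3, 20), (3, 27), (3, 28)]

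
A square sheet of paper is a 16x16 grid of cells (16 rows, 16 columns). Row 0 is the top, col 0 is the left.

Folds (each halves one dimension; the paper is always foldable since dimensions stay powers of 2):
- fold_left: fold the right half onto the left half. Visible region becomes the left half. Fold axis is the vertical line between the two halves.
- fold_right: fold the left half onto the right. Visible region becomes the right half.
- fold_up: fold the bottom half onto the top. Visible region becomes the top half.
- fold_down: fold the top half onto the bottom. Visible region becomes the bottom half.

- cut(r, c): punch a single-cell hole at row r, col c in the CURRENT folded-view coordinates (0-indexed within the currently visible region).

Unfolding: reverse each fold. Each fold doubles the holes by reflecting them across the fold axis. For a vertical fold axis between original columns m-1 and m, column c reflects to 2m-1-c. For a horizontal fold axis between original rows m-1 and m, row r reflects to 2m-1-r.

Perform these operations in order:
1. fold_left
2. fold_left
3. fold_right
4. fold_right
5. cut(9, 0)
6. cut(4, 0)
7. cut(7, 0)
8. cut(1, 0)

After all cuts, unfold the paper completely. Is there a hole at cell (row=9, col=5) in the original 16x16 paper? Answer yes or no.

Answer: yes

Derivation:
Op 1 fold_left: fold axis v@8; visible region now rows[0,16) x cols[0,8) = 16x8
Op 2 fold_left: fold axis v@4; visible region now rows[0,16) x cols[0,4) = 16x4
Op 3 fold_right: fold axis v@2; visible region now rows[0,16) x cols[2,4) = 16x2
Op 4 fold_right: fold axis v@3; visible region now rows[0,16) x cols[3,4) = 16x1
Op 5 cut(9, 0): punch at orig (9,3); cuts so far [(9, 3)]; region rows[0,16) x cols[3,4) = 16x1
Op 6 cut(4, 0): punch at orig (4,3); cuts so far [(4, 3), (9, 3)]; region rows[0,16) x cols[3,4) = 16x1
Op 7 cut(7, 0): punch at orig (7,3); cuts so far [(4, 3), (7, 3), (9, 3)]; region rows[0,16) x cols[3,4) = 16x1
Op 8 cut(1, 0): punch at orig (1,3); cuts so far [(1, 3), (4, 3), (7, 3), (9, 3)]; region rows[0,16) x cols[3,4) = 16x1
Unfold 1 (reflect across v@3): 8 holes -> [(1, 2), (1, 3), (4, 2), (4, 3), (7, 2), (7, 3), (9, 2), (9, 3)]
Unfold 2 (reflect across v@2): 16 holes -> [(1, 0), (1, 1), (1, 2), (1, 3), (4, 0), (4, 1), (4, 2), (4, 3), (7, 0), (7, 1), (7, 2), (7, 3), (9, 0), (9, 1), (9, 2), (9, 3)]
Unfold 3 (reflect across v@4): 32 holes -> [(1, 0), (1, 1), (1, 2), (1, 3), (1, 4), (1, 5), (1, 6), (1, 7), (4, 0), (4, 1), (4, 2), (4, 3), (4, 4), (4, 5), (4, 6), (4, 7), (7, 0), (7, 1), (7, 2), (7, 3), (7, 4), (7, 5), (7, 6), (7, 7), (9, 0), (9, 1), (9, 2), (9, 3), (9, 4), (9, 5), (9, 6), (9, 7)]
Unfold 4 (reflect across v@8): 64 holes -> [(1, 0), (1, 1), (1, 2), (1, 3), (1, 4), (1, 5), (1, 6), (1, 7), (1, 8), (1, 9), (1, 10), (1, 11), (1, 12), (1, 13), (1, 14), (1, 15), (4, 0), (4, 1), (4, 2), (4, 3), (4, 4), (4, 5), (4, 6), (4, 7), (4, 8), (4, 9), (4, 10), (4, 11), (4, 12), (4, 13), (4, 14), (4, 15), (7, 0), (7, 1), (7, 2), (7, 3), (7, 4), (7, 5), (7, 6), (7, 7), (7, 8), (7, 9), (7, 10), (7, 11), (7, 12), (7, 13), (7, 14), (7, 15), (9, 0), (9, 1), (9, 2), (9, 3), (9, 4), (9, 5), (9, 6), (9, 7), (9, 8), (9, 9), (9, 10), (9, 11), (9, 12), (9, 13), (9, 14), (9, 15)]
Holes: [(1, 0), (1, 1), (1, 2), (1, 3), (1, 4), (1, 5), (1, 6), (1, 7), (1, 8), (1, 9), (1, 10), (1, 11), (1, 12), (1, 13), (1, 14), (1, 15), (4, 0), (4, 1), (4, 2), (4, 3), (4, 4), (4, 5), (4, 6), (4, 7), (4, 8), (4, 9), (4, 10), (4, 11), (4, 12), (4, 13), (4, 14), (4, 15), (7, 0), (7, 1), (7, 2), (7, 3), (7, 4), (7, 5), (7, 6), (7, 7), (7, 8), (7, 9), (7, 10), (7, 11), (7, 12), (7, 13), (7, 14), (7, 15), (9, 0), (9, 1), (9, 2), (9, 3), (9, 4), (9, 5), (9, 6), (9, 7), (9, 8), (9, 9), (9, 10), (9, 11), (9, 12), (9, 13), (9, 14), (9, 15)]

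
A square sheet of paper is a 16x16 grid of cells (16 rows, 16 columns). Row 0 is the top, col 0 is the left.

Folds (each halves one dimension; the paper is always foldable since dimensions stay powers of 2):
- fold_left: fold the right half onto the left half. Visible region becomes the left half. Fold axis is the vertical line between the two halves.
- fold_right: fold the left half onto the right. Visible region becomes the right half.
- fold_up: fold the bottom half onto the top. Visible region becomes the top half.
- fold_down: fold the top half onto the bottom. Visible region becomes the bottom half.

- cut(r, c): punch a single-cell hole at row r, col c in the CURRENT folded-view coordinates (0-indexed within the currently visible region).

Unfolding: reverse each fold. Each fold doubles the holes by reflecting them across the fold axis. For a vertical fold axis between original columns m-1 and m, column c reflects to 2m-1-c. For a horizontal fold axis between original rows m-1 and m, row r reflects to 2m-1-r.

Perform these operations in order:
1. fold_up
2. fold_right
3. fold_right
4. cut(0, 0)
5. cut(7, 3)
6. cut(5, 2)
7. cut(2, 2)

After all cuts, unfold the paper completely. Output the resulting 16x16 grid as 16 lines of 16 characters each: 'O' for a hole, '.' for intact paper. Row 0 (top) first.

Answer: ...OO......OO...
................
.O....O..O....O.
................
................
.O....O..O....O.
................
O......OO......O
O......OO......O
................
.O....O..O....O.
................
................
.O....O..O....O.
................
...OO......OO...

Derivation:
Op 1 fold_up: fold axis h@8; visible region now rows[0,8) x cols[0,16) = 8x16
Op 2 fold_right: fold axis v@8; visible region now rows[0,8) x cols[8,16) = 8x8
Op 3 fold_right: fold axis v@12; visible region now rows[0,8) x cols[12,16) = 8x4
Op 4 cut(0, 0): punch at orig (0,12); cuts so far [(0, 12)]; region rows[0,8) x cols[12,16) = 8x4
Op 5 cut(7, 3): punch at orig (7,15); cuts so far [(0, 12), (7, 15)]; region rows[0,8) x cols[12,16) = 8x4
Op 6 cut(5, 2): punch at orig (5,14); cuts so far [(0, 12), (5, 14), (7, 15)]; region rows[0,8) x cols[12,16) = 8x4
Op 7 cut(2, 2): punch at orig (2,14); cuts so far [(0, 12), (2, 14), (5, 14), (7, 15)]; region rows[0,8) x cols[12,16) = 8x4
Unfold 1 (reflect across v@12): 8 holes -> [(0, 11), (0, 12), (2, 9), (2, 14), (5, 9), (5, 14), (7, 8), (7, 15)]
Unfold 2 (reflect across v@8): 16 holes -> [(0, 3), (0, 4), (0, 11), (0, 12), (2, 1), (2, 6), (2, 9), (2, 14), (5, 1), (5, 6), (5, 9), (5, 14), (7, 0), (7, 7), (7, 8), (7, 15)]
Unfold 3 (reflect across h@8): 32 holes -> [(0, 3), (0, 4), (0, 11), (0, 12), (2, 1), (2, 6), (2, 9), (2, 14), (5, 1), (5, 6), (5, 9), (5, 14), (7, 0), (7, 7), (7, 8), (7, 15), (8, 0), (8, 7), (8, 8), (8, 15), (10, 1), (10, 6), (10, 9), (10, 14), (13, 1), (13, 6), (13, 9), (13, 14), (15, 3), (15, 4), (15, 11), (15, 12)]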